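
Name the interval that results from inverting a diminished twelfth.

First reduce the compound diminished twelfth to its simple form, a diminished fifth.
Inverted interval numbers add to nine, so a fifth pairs with a fourth (5 + 4 = 9).
The quality also flips — diminished becomes augmented — giving an augmented fourth.

augmented fourth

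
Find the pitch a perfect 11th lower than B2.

The eleventh's letter: B down four letter names plus an octave → F.
A perfect eleventh is 17 semitones; 17 semitones down from B2 gives F#1.

F#1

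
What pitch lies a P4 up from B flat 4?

E flat 5

Four letter names up from B: E.
A perfect fourth is 5 semitones; 5 semitones up from Bb4 gives Eb5.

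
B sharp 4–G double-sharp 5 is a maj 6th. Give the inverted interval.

Inverted interval numbers add to nine, so a sixth pairs with a third (6 + 3 = 9).
Quality inverts too: major becomes minor. That makes the inversion a minor third.

minor third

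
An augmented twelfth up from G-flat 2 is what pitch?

Five letters up from G (plus an octave) reaches D.
An augmented twelfth spans 20 semitones, so from Gb2 the target pitch is D4.

D 4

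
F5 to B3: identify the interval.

Descending from F5 to B3 is the same interval as ascending B3 to F5.
B to F spans five letter names (B-C-D-E-F), plus an octave, so the interval is some kind of twelfth.
The perfect twelfth is 19 semitones; here we have 18, one semitone narrower: diminished.
(Equivalently, a compound diminished fifth: a diminished fifth plus an octave.)

diminished 12th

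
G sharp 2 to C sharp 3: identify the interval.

G to C spans four letter names (G-A-B-C) — that makes it a fourth of some quality.
G#2 to C#3 is 5 semitones, matching the perfect fourth exactly, so the quality is perfect.

perfect fourth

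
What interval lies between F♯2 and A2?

F to A spans three letter names (F-G-A) — that makes it a third of some quality.
F#2 to A2 is 3 semitones, a half step short of the major third (4), so this is minor.

m3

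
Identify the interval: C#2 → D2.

C to D spans two letter names (C-D): a second.
At 1 semitone, C#2→D2 falls one short of a major second: minor.

minor second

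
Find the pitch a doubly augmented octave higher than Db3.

For an octave the letter name doesn't change: still D, an octave up.
A doubly augmented octave is 14 semitones; 14 semitones up from Db3 gives D#4.

D#4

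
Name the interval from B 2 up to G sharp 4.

B to G spans six letter names (B-C-D-E-F-G), plus an octave, so the interval is some kind of thirteenth.
Counting semitones, B2→G#4 is 21, which is the major thirteenth.
(Equivalently, a compound major sixth: a major sixth plus an octave.)

major 13th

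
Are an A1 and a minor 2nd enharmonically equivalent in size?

Yes

Both span 1 semitone: an augmented unison and a minor second are the same chromatic distance.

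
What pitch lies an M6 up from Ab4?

Six letter names up from A: F.
A major sixth is 9 semitones; 9 semitones up from Ab4 gives F5.

F5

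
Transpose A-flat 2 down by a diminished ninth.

G-sharp 1

Counting two letter names plus an octave down from A lands on G.
A diminished ninth is 12 semitones; 12 semitones down from Ab2 gives G#1.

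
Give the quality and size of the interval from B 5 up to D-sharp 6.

B to D spans three letter names (B-C-D) — that makes it a third of some quality.
Counting semitones, B5→D#6 is 4, which is the major third.

major third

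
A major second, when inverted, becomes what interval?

minor 7th

Inverted interval numbers add to nine, so a second pairs with a seventh (2 + 7 = 9).
Quality inverts too: major becomes minor. That makes the inversion a minor seventh.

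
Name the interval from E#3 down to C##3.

minor third

Descending from E#3 to C##3 is the same interval as ascending C##3 to E#3.
C to E spans three letter names (C-D-E): a third.
A major third would be 4 semitones, but C##3 to E#3 is 3 — one semitone narrower, making it a minor third.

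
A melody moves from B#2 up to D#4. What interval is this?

minor tenth

B to D spans three letter names (B-C-D), plus an octave — that makes it a tenth of some quality.
At 15 semitones, B#2→D#4 falls one short of a major tenth: minor.
(Equivalently, a compound minor third: a minor third plus an octave.)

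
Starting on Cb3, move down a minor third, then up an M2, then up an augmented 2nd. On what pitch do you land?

C#3

Cb3 down a minor third → Ab2 (3 semitones).
A major second up from Ab2 is Bb2.
Bb2 up an augmented second → C#3 (3 semitones).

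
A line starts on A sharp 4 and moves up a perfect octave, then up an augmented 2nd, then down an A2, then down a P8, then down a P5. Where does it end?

A#4 up a perfect octave → A#5 (12 semitones).
Up an augmented second from A#5: B##5 (3 semitones up).
An augmented second down from B##5 is A#5.
Down a perfect octave from A#5: A#4 (12 semitones down).
A perfect fifth down from A#4 is D#4.

D sharp 4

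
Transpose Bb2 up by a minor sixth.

Six letter names up from B: G.
A minor sixth is 8 semitones; 8 semitones up from Bb2 gives Gb3.

Gb3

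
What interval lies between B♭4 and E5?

augmented 4th

B to E spans four letter names (B-C-D-E) — that makes it a fourth of some quality.
Bb4 to E5 spans 6 semitones — one semitone wider than the perfect fourth (5) — giving an augmented fourth.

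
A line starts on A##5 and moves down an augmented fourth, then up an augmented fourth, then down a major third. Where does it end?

F##5

Down an augmented fourth from A##5: E#5 (6 semitones down).
Up an augmented fourth from E#5: A##5 (6 semitones up).
A major third down from A##5 is F##5.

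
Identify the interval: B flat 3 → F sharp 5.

augmented 12th

B to F spans five letter names (B-C-D-E-F), plus an octave: a twelfth.
Bb3 to F#5 spans 20 semitones — one semitone wider than the perfect twelfth (19) — giving an augmented twelfth.
(Equivalently, a compound augmented fifth: an augmented fifth plus an octave.)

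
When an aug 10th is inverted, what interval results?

First reduce the compound augmented tenth to its simple form, an augmented third.
The rule of nine gives the new number: 9 − 3 = 6, so a third becomes a sixth.
The quality also flips — augmented becomes diminished — giving a diminished sixth.

d6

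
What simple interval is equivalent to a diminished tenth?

Each octave removed subtracts seven from the number: 10 − 7 = 3.
That makes a diminished tenth a compound diminished third — an octave plus a diminished third.

d3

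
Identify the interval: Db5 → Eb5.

D to E spans two letter names (D-E) — that makes it a second of some quality.
Counting semitones, Db5→Eb5 is 2, which is the major second.

major second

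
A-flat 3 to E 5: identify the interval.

A to E spans five letter names (A-B-C-D-E), plus an octave, so the interval is some kind of twelfth.
The perfect twelfth is 19 semitones; here we have 20, one semitone wider: augmented.
(Equivalently, a compound augmented fifth: an augmented fifth plus an octave.)

augmented twelfth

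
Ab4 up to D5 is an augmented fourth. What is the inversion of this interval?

diminished 5th

Inverted interval numbers add to nine, so a fourth pairs with a fifth (4 + 5 = 9).
The quality also flips — augmented becomes diminished — giving a diminished fifth.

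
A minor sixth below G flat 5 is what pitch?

The sixth takes the letter from G down to B.
Moving 8 semitones down from Gb5 (the size of a minor sixth) reaches Bb4.

B flat 4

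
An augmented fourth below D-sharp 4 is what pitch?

Four letter names down from D: A.
Moving 6 semitones down from D#4 (the size of an augmented fourth) reaches A3.

A 3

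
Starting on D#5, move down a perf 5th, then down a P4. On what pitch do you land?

D#4

D#5 down a perfect fifth → G#4 (7 semitones).
G#4 down a perfect fourth → D#4 (5 semitones).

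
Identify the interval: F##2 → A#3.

m10

F to A spans three letter names (F-G-A), plus an octave: a tenth.
F##2 to A#3 is 15 semitones, a half step short of the major tenth (16), so this is minor.
(Equivalently, a compound minor third: a minor third plus an octave.)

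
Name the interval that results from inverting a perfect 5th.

The rule of nine gives the new number: 9 − 5 = 4, so a fifth becomes a fourth.
Quality inverts too: perfect stays perfect. That makes the inversion a perfect fourth.

perfect fourth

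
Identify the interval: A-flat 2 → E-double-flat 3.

A to E spans five letter names (A-B-C-D-E) — that makes it a fifth of some quality.
Ab2 to Ebb3 spans 6 semitones — one semitone narrower than the perfect fifth (7) — giving a diminished fifth.

diminished fifth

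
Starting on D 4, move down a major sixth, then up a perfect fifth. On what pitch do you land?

C 4

D4 down a major sixth → F3 (9 semitones).
Up a perfect fifth from F3: C4 (7 semitones up).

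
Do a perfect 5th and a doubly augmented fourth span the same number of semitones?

Yes

Both span 7 semitones: a perfect fifth and a doubly augmented fourth are the same chromatic distance.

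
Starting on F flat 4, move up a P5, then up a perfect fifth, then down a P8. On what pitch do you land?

G flat 4

A perfect fifth up from Fb4 is Cb5.
Up a perfect fifth from Cb5: Gb5 (7 semitones up).
Down a perfect octave from Gb5: Gb4 (12 semitones down).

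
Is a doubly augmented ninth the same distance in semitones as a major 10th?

Both span 16 semitones: a doubly augmented ninth and a major tenth are the same chromatic distance.

Yes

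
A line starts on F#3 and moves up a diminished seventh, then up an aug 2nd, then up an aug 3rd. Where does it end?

F#3 up a diminished seventh → Eb4 (9 semitones).
Eb4 up an augmented second → F#4 (3 semitones).
An augmented third up from F#4 is A##4.

A##4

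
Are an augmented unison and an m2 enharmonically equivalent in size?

Yes

An augmented unison spans 1 semitone, and a minor second also spans 1 semitone — they're enharmonic.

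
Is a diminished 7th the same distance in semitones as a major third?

A diminished seventh is 9 semitones but a major third is 4 semitones — different sizes.

No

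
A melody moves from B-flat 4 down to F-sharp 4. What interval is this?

d4

Descending from Bb4 to F#4 is the same interval as ascending F#4 to Bb4.
F to B spans four letter names (F-G-A-B), so the interval is some kind of fourth.
F#4 to Bb4 spans 4 semitones — one semitone narrower than the perfect fourth (5) — giving a diminished fourth.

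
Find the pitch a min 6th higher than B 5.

Counting six letter names up from B lands on G.
A minor sixth is 8 semitones; 8 semitones up from B5 gives G6.

G 6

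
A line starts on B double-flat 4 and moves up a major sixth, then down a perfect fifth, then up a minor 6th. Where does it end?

A double-flat 5

A major sixth up from Bbb4 is Gb5.
A perfect fifth down from Gb5 is Cb5.
Cb5 up a minor sixth → Abb5 (8 semitones).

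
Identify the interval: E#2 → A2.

E to A spans four letter names (E-F-G-A) — that makes it a fourth of some quality.
A perfect fourth would be 5 semitones; E#2 to A2 is 4, one semitone narrower, so the interval is diminished.

diminished fourth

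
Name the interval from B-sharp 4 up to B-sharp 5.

B to B is the same letter name, plus an octave, so the interval is some kind of octave.
B#4 to B#5 is 12 semitones, matching the perfect octave exactly, so the quality is perfect.

perfect octave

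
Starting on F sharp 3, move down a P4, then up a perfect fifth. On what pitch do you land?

G sharp 3

F#3 down a perfect fourth → C#3 (5 semitones).
Up a perfect fifth from C#3: G#3 (7 semitones up).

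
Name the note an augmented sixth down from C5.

Ebb4

The sixth takes the letter from C down to E.
An augmented sixth is 10 semitones; 10 semitones down from C5 gives Ebb4.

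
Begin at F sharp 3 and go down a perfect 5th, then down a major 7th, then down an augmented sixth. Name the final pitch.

E double-flat 1

F#3 down a perfect fifth → B2 (7 semitones).
B2 down a major seventh → C2 (11 semitones).
C2 down an augmented sixth → Ebb1 (10 semitones).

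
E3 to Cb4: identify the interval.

diminished sixth

E to C spans six letter names (E-F-G-A-B-C): a sixth.
E3 to Cb4 spans 7 semitones — two semitones narrower than the major sixth (9) — giving a diminished sixth.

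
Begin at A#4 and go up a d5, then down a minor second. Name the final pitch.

D#5

A#4 up a diminished fifth → E5 (6 semitones).
A minor second down from E5 is D#5.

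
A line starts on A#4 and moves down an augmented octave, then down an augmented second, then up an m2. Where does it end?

Abb3

An augmented octave down from A#4 is A3.
A3 down an augmented second → Gb3 (3 semitones).
A minor second up from Gb3 is Abb3.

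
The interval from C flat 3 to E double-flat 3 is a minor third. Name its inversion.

Inverted interval numbers add to nine, so a third pairs with a sixth (3 + 6 = 9).
And minor becomes major under inversion, so we get a major sixth.

M6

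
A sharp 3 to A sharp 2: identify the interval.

Descending from A#3 to A#2 is the same interval as ascending A#2 to A#3.
A to A is the same letter name, plus an octave, so the interval is some kind of octave.
Counting semitones, A#2→A#3 is 12, which is the perfect octave.

P8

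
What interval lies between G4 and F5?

G to F spans seven letter names (G-A-B-C-D-E-F): a seventh.
At 10 semitones, G4→F5 falls one short of a major seventh: minor.

minor seventh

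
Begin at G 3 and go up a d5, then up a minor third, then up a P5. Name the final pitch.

G3 up a diminished fifth → Db4 (6 semitones).
Up a minor third from Db4: Fb4 (3 semitones up).
A perfect fifth up from Fb4 is Cb5.

C flat 5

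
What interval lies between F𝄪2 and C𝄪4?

F to C spans five letter names (F-G-A-B-C), plus an octave — that makes it a twelfth of some quality.
The perfect twelfth spans 19 semitones, and F##2 to C##4 is exactly 19 semitones — so this is a perfect twelfth.
(Equivalently, a compound perfect fifth: a perfect fifth plus an octave.)

perfect twelfth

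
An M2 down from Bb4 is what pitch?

Ab4

The second takes the letter from B down to A.
A major second is 2 semitones; 2 semitones down from Bb4 gives Ab4.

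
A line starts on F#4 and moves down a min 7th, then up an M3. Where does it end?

B#3

Down a minor seventh from F#4: G#3 (10 semitones down).
Up a major third from G#3: B#3 (4 semitones up).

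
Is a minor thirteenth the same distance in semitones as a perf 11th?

A minor thirteenth spans 20 semitones; a perfect eleventh spans 17 semitones. They differ by 3.

No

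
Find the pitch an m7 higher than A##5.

G##6

Seven letter names up from A: G.
A minor seventh is 10 semitones; 10 semitones up from A##5 gives G##6.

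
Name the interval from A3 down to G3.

Descending from A3 to G3 is the same interval as ascending G3 to A3.
G to A spans two letter names (G-A): a second.
The major second spans 2 semitones, and G3 to A3 is exactly 2 semitones — so this is a major second.

major second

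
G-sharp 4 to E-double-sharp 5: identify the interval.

A6

G to E spans six letter names (G-A-B-C-D-E): a sixth.
G#4 to E##5 spans 10 semitones — one semitone wider than the major sixth (9) — giving an augmented sixth.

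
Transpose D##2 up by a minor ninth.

E#3

Two letters up from D (plus an octave) reaches E.
A minor ninth spans 13 semitones, so from D##2 the target pitch is E#3.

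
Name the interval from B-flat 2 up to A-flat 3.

B to A spans seven letter names (B-C-D-E-F-G-A) — that makes it a seventh of some quality.
Bb2 to Ab3 is 10 semitones, a half step short of the major seventh (11), so this is minor.

minor 7th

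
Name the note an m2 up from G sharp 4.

Counting two letter names up from G lands on A.
Moving 1 semitone up from G#4 (the size of a minor second) reaches A4.

A 4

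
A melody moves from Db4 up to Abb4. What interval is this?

D to A spans five letter names (D-E-F-G-A), so the interval is some kind of fifth.
The perfect fifth is 7 semitones; here we have 6, one semitone narrower: diminished.

diminished 5th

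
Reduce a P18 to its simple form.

Subtracting seven from the interval number removes an octave: 18 − 14 = 4.
So a perfect eighteenth is 2 octaves plus a perfect fourth. The quality is unchanged.

perfect fourth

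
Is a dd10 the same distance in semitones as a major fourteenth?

13 semitones (doubly diminished tenth) vs 23 semitones (major fourteenth): not equal.

No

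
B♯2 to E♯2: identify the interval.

Descending from B#2 to E#2 is the same interval as ascending E#2 to B#2.
E to B spans five letter names (E-F-G-A-B), so the interval is some kind of fifth.
Counting semitones, E#2→B#2 is 7, which is the perfect fifth.

perfect fifth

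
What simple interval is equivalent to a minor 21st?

m7

Subtracting seven from the interval number removes an octave: 21 − 14 = 7.
That makes a minor twenty-first a compound minor seventh — 2 octaves plus a minor seventh.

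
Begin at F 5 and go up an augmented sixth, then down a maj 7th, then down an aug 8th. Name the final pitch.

F5 up an augmented sixth → D#6 (10 semitones).
Down a major seventh from D#6: E5 (11 semitones down).
E5 down an augmented octave → Eb4 (13 semitones).

E flat 4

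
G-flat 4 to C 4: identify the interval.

diminished fifth

Descending from Gb4 to C4 is the same interval as ascending C4 to Gb4.
C to G spans five letter names (C-D-E-F-G), so the interval is some kind of fifth.
The perfect fifth is 7 semitones; here we have 6, one semitone narrower: diminished.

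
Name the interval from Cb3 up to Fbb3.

diminished 4th

C to F spans four letter names (C-D-E-F): a fourth.
Cb3 to Fbb3 spans 4 semitones — one semitone narrower than the perfect fourth (5) — giving a diminished fourth.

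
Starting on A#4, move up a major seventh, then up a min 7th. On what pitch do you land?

F##6

A major seventh up from A#4 is G##5.
A minor seventh up from G##5 is F##6.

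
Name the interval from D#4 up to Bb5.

D to B spans six letter names (D-E-F-G-A-B), plus an octave, so the interval is some kind of thirteenth.
D#4 to Bb5 spans 19 semitones — two semitones narrower than the major thirteenth (21) — giving a diminished thirteenth.
(Equivalently, a compound diminished sixth: a diminished sixth plus an octave.)

diminished 13th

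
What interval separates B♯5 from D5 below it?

augmented sixth

Descending from B#5 to D5 is the same interval as ascending D5 to B#5.
D to B spans six letter names (D-E-F-G-A-B), so the interval is some kind of sixth.
The major sixth is 9 semitones; here we have 10, one semitone wider: augmented.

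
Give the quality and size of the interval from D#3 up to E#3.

D to E spans two letter names (D-E) — that makes it a second of some quality.
The major second spans 2 semitones, and D#3 to E#3 is exactly 2 semitones — so this is a major second.

major second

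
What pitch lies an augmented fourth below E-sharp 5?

B 4

The fourth takes the letter from E down to B.
An augmented fourth is 6 semitones; 6 semitones down from E#5 gives B4.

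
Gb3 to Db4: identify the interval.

G to D spans five letter names (G-A-B-C-D) — that makes it a fifth of some quality.
Gb3 to Db4 is 7 semitones, matching the perfect fifth exactly, so the quality is perfect.

perfect 5th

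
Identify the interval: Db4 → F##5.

doubly augmented tenth

D to F spans three letter names (D-E-F), plus an octave, so the interval is some kind of tenth.
The major tenth is 16 semitones; here we have 18, two semitones wider: doubly augmented.
(Equivalently, a compound doubly augmented third: a doubly augmented third plus an octave.)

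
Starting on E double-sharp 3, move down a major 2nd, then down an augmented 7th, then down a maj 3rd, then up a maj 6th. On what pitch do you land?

Down a major second from E##3: D##3 (2 semitones down).
Down an augmented seventh from D##3: E2 (12 semitones down).
E2 down a major third → C2 (4 semitones).
Up a major sixth from C2: A2 (9 semitones up).

A 2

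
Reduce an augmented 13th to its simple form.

augmented sixth

Subtracting seven from the interval number removes an octave: 13 − 7 = 6.
So an augmented thirteenth is an octave plus an augmented sixth. The quality is unchanged.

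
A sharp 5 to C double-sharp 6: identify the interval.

A to C spans three letter names (A-B-C): a third.
Counting semitones, A#5→C##6 is 4, which is the major third.

major third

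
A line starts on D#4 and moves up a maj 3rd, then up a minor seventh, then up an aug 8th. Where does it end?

E##6

D#4 up a major third → F##4 (4 semitones).
A minor seventh up from F##4 is E#5.
An augmented octave up from E#5 is E##6.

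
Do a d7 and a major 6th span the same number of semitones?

Both span 9 semitones: a diminished seventh and a major sixth are the same chromatic distance.

Yes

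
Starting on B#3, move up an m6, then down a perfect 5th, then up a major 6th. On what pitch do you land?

A#4

Up a minor sixth from B#3: G#4 (8 semitones up).
A perfect fifth down from G#4 is C#4.
A major sixth up from C#4 is A#4.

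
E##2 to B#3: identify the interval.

diminished twelfth

E to B spans five letter names (E-F-G-A-B), plus an octave: a twelfth.
E##2 to B#3 spans 18 semitones — one semitone narrower than the perfect twelfth (19) — giving a diminished twelfth.
(Equivalently, a compound diminished fifth: a diminished fifth plus an octave.)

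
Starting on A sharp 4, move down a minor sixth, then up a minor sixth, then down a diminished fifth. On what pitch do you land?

A minor sixth down from A#4 is C##4.
C##4 up a minor sixth → A#4 (8 semitones).
A#4 down a diminished fifth → D##4 (6 semitones).

D double-sharp 4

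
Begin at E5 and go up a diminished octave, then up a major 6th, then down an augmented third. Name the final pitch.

Abb6

E5 up a diminished octave → Eb6 (11 semitones).
A major sixth up from Eb6 is C7.
Down an augmented third from C7: Abb6 (5 semitones down).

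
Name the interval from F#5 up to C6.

F to C spans five letter names (F-G-A-B-C) — that makes it a fifth of some quality.
A perfect fifth would be 7 semitones; F#5 to C6 is 6, one semitone narrower, so the interval is diminished.

d5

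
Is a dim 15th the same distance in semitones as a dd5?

23 semitones (diminished fifteenth) vs 5 semitones (doubly diminished fifth): not equal.

No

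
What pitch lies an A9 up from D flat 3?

Counting two letter names plus an octave up from D lands on E.
An augmented ninth spans 15 semitones, so from Db3 the target pitch is E4.

E 4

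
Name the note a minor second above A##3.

B#3

Counting two letter names up from A lands on B.
A minor second spans 1 semitone, so from A##3 the target pitch is B#3.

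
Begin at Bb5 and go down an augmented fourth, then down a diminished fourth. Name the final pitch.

C5

Bb5 down an augmented fourth → Fb5 (6 semitones).
Fb5 down a diminished fourth → C5 (4 semitones).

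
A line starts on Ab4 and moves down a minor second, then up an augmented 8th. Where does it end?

G#5

Down a minor second from Ab4: G4 (1 semitone down).
Up an augmented octave from G4: G#5 (13 semitones up).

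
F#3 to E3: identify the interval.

Descending from F#3 to E3 is the same interval as ascending E3 to F#3.
E to F spans two letter names (E-F), so the interval is some kind of second.
E3 to F#3 is 2 semitones, matching the major second exactly, so the quality is major.

major 2nd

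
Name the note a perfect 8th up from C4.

C5

For an octave the letter name doesn't change: still C, an octave up.
Moving 12 semitones up from C4 (the size of a perfect octave) reaches C5.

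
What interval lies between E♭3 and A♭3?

perfect fourth

E to A spans four letter names (E-F-G-A): a fourth.
Eb3 to Ab3 is 5 semitones, matching the perfect fourth exactly, so the quality is perfect.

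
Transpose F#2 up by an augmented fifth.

C##3

Five letter names up from F: C.
An augmented fifth is 8 semitones; 8 semitones up from F#2 gives C##3.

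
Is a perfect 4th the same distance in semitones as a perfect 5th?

5 semitones (perfect fourth) vs 7 semitones (perfect fifth): not equal.

No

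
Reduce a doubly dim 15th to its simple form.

Take out an octave (7 from the number): 15 − 7 = 8.
Quality carries through unchanged, so the simple form is a doubly diminished octave.

dd8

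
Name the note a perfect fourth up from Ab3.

Four letter names up from A: D.
Moving 5 semitones up from Ab3 (the size of a perfect fourth) reaches Db4.

Db4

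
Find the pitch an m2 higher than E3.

Counting two letter names up from E lands on F.
A minor second is 1 semitone; 1 semitone up from E3 gives F3.

F3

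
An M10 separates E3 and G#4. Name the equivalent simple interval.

Take out an octave (7 from the number): 10 − 7 = 3.
So a major tenth is an octave plus a major third. The quality is unchanged.

major 3rd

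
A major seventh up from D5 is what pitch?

Counting seven letter names up from D lands on C.
A major seventh spans 11 semitones, so from D5 the target pitch is C#6.

C#6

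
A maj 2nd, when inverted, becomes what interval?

minor seventh

The rule of nine gives the new number: 9 − 2 = 7, so a second becomes a seventh.
The quality also flips — major becomes minor — giving a minor seventh.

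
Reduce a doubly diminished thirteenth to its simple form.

Subtracting seven from the interval number removes an octave: 13 − 7 = 6.
Quality carries through unchanged, so the simple form is a doubly diminished sixth.

doubly diminished sixth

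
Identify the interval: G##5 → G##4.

P8

Descending from G##5 to G##4 is the same interval as ascending G##4 to G##5.
G to G is the same letter name, plus an octave, so the interval is some kind of octave.
The perfect octave spans 12 semitones, and G##4 to G##5 is exactly 12 semitones — so this is a perfect octave.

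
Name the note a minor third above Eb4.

The third takes the letter from E up to G.
A minor third is 3 semitones; 3 semitones up from Eb4 gives Gb4.

Gb4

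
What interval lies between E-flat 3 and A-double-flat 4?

E to A spans four letter names (E-F-G-A), plus an octave, so the interval is some kind of eleventh.
Eb3 to Abb4 spans 16 semitones — one semitone narrower than the perfect eleventh (17) — giving a diminished eleventh.
(Equivalently, a compound diminished fourth: a diminished fourth plus an octave.)

diminished eleventh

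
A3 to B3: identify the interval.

major 2nd

A to B spans two letter names (A-B) — that makes it a second of some quality.
A3 to B3 is 2 semitones, matching the major second exactly, so the quality is major.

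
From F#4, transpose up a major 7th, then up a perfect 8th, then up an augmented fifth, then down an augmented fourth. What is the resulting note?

F##6

F#4 up a major seventh → E#5 (11 semitones).
E#5 up a perfect octave → E#6 (12 semitones).
E#6 up an augmented fifth → B##6 (8 semitones).
An augmented fourth down from B##6 is F##6.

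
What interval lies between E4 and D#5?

E to D spans seven letter names (E-F-G-A-B-C-D) — that makes it a seventh of some quality.
Counting semitones, E4→D#5 is 11, which is the major seventh.

major seventh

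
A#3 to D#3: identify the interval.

Descending from A#3 to D#3 is the same interval as ascending D#3 to A#3.
D to A spans five letter names (D-E-F-G-A): a fifth.
Counting semitones, D#3→A#3 is 7, which is the perfect fifth.

P5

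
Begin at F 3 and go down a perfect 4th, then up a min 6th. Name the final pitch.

F3 down a perfect fourth → C3 (5 semitones).
A minor sixth up from C3 is Ab3.

A flat 3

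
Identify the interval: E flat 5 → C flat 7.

minor thirteenth

E to C spans six letter names (E-F-G-A-B-C), plus an octave, so the interval is some kind of thirteenth.
A major thirteenth would be 21 semitones, but Eb5 to Cb7 is 20 — one semitone narrower, making it a minor thirteenth.
(Equivalently, a compound minor sixth: a minor sixth plus an octave.)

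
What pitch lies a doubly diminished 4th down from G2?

D##2

Four letter names down from G: D.
A doubly diminished fourth is 3 semitones; 3 semitones down from G2 gives D##2.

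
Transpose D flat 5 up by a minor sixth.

Six letter names up from D: B.
A minor sixth spans 8 semitones, so from Db5 the target pitch is Bbb5.

B double-flat 5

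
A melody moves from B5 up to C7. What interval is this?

B to C spans two letter names (B-C), plus an octave: a ninth.
At 13 semitones, B5→C7 falls one short of a major ninth: minor.
(Equivalently, a compound minor second: a minor second plus an octave.)

minor ninth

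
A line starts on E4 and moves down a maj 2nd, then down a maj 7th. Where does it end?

Eb3

E4 down a major second → D4 (2 semitones).
A major seventh down from D4 is Eb3.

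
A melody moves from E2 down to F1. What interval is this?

major seventh

Descending from E2 to F1 is the same interval as ascending F1 to E2.
F to E spans seven letter names (F-G-A-B-C-D-E) — that makes it a seventh of some quality.
F1 to E2 is 11 semitones, matching the major seventh exactly, so the quality is major.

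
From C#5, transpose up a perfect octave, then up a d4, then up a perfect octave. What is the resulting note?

C#5 up a perfect octave → C#6 (12 semitones).
C#6 up a diminished fourth → F6 (4 semitones).
F6 up a perfect octave → F7 (12 semitones).

F7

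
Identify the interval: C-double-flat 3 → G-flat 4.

C to G spans five letter names (C-D-E-F-G), plus an octave, so the interval is some kind of twelfth.
A perfect twelfth would be 19 semitones; Cbb3 to Gb4 is 20, one semitone wider, so the interval is augmented.
(Equivalently, a compound augmented fifth: an augmented fifth plus an octave.)

A12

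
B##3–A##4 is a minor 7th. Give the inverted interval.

Inverted interval numbers add to nine, so a seventh pairs with a second (7 + 2 = 9).
And minor becomes major under inversion, so we get a major second.

major second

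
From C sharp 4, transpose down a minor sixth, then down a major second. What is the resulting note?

Down a minor sixth from C#4: E#3 (8 semitones down).
A major second down from E#3 is D#3.

D sharp 3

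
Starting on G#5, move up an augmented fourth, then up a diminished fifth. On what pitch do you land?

G#6

G#5 up an augmented fourth → C##6 (6 semitones).
A diminished fifth up from C##6 is G#6.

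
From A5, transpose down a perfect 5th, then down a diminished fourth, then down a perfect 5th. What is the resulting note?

Down a perfect fifth from A5: D5 (7 semitones down).
A diminished fourth down from D5 is A#4.
Down a perfect fifth from A#4: D#4 (7 semitones down).

D#4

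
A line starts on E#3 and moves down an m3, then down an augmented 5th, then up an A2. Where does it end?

E#3 down a minor third → C##3 (3 semitones).
C##3 down an augmented fifth → F#2 (8 semitones).
An augmented second up from F#2 is G##2.

G##2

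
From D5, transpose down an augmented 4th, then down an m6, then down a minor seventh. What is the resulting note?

An augmented fourth down from D5 is Ab4.
Ab4 down a minor sixth → C4 (8 semitones).
A minor seventh down from C4 is D3.

D3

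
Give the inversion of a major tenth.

First reduce the compound major tenth to its simple form, a major third.
The rule of nine gives the new number: 9 − 3 = 6, so a third becomes a sixth.
The quality also flips — major becomes minor — giving a minor sixth.

m6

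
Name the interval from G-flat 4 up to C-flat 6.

perfect eleventh

G to C spans four letter names (G-A-B-C), plus an octave — that makes it an eleventh of some quality.
The perfect eleventh spans 17 semitones, and Gb4 to Cb6 is exactly 17 semitones — so this is a perfect eleventh.
(Equivalently, a compound perfect fourth: a perfect fourth plus an octave.)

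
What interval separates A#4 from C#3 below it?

Descending from A#4 to C#3 is the same interval as ascending C#3 to A#4.
C to A spans six letter names (C-D-E-F-G-A), plus an octave — that makes it a thirteenth of some quality.
Counting semitones, C#3→A#4 is 21, which is the major thirteenth.
(Equivalently, a compound major sixth: a major sixth plus an octave.)

major 13th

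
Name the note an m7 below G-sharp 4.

A-sharp 3

Counting seven letter names down from G lands on A.
Moving 10 semitones down from G#4 (the size of a minor seventh) reaches A#3.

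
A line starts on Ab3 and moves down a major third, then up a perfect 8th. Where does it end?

Down a major third from Ab3: Fb3 (4 semitones down).
Fb3 up a perfect octave → Fb4 (12 semitones).

Fb4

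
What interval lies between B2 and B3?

perfect octave

B to B is the same letter name, plus an octave — that makes it an octave of some quality.
The perfect octave spans 12 semitones, and B2 to B3 is exactly 12 semitones — so this is a perfect octave.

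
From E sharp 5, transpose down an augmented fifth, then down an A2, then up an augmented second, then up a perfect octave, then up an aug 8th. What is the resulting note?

An augmented fifth down from E#5 is A4.
Down an augmented second from A4: Gb4 (3 semitones down).
An augmented second up from Gb4 is A4.
Up a perfect octave from A4: A5 (12 semitones up).
Up an augmented octave from A5: A#6 (13 semitones up).

A sharp 6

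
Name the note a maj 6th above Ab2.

Six letter names up from A: F.
A major sixth spans 9 semitones, so from Ab2 the target pitch is F3.

F3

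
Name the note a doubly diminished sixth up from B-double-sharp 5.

G 6

Counting six letter names up from B lands on G.
A doubly diminished sixth spans 6 semitones, so from B##5 the target pitch is G6.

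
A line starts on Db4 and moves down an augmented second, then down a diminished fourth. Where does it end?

Gb3

Db4 down an augmented second → Cbb4 (3 semitones).
Cbb4 down a diminished fourth → Gb3 (4 semitones).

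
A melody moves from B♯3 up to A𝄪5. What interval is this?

B to A spans seven letter names (B-C-D-E-F-G-A), plus an octave: a fourteenth.
Counting semitones, B#3→A##5 is 23, which is the major fourteenth.
(Equivalently, a compound major seventh: a major seventh plus an octave.)

major 14th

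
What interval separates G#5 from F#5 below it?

M2

Descending from G#5 to F#5 is the same interval as ascending F#5 to G#5.
F to G spans two letter names (F-G), so the interval is some kind of second.
F#5 to G#5 is 2 semitones, matching the major second exactly, so the quality is major.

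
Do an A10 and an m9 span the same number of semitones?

An augmented tenth is 17 semitones but a minor ninth is 13 semitones — different sizes.

No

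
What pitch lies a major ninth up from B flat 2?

The ninth's letter: B up two letter names plus an octave → C.
Moving 14 semitones up from Bb2 (the size of a major ninth) reaches C4.

C 4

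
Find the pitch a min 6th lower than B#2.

Six letter names down from B: D.
Moving 8 semitones down from B#2 (the size of a minor sixth) reaches D##2.

D##2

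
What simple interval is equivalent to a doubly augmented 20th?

AA6

Each octave removed subtracts seven from the number: 20 − 14 = 6.
So a doubly augmented twentieth is 2 octaves plus a doubly augmented sixth. The quality is unchanged.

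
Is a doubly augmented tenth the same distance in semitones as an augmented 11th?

A doubly augmented tenth spans 18 semitones, and an augmented eleventh also spans 18 semitones — they're enharmonic.

Yes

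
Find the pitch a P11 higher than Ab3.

The eleventh's letter: A up four letter names plus an octave → D.
A perfect eleventh is 17 semitones; 17 semitones up from Ab3 gives Db5.

Db5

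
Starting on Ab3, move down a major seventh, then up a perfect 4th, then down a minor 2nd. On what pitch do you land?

Ab3 down a major seventh → Bbb2 (11 semitones).
Bbb2 up a perfect fourth → Ebb3 (5 semitones).
Ebb3 down a minor second → Db3 (1 semitone).

Db3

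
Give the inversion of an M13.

First reduce the compound major thirteenth to its simple form, a major sixth.
The rule of nine gives the new number: 9 − 6 = 3, so a sixth becomes a third.
The quality also flips — major becomes minor — giving a minor third.

m3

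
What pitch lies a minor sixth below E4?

G#3

Counting six letter names down from E lands on G.
Moving 8 semitones down from E4 (the size of a minor sixth) reaches G#3.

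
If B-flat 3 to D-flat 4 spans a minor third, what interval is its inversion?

major sixth

Interval numbers invert to sum to nine: 3 + 6 = 9, so a third inverts to a sixth.
The quality also flips — minor becomes major — giving a major sixth.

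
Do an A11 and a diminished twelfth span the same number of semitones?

Yes

Both span 18 semitones: an augmented eleventh and a diminished twelfth are the same chromatic distance.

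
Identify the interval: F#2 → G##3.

augmented 9th

F to G spans two letter names (F-G), plus an octave, so the interval is some kind of ninth.
F#2 to G##3 spans 15 semitones — one semitone wider than the major ninth (14) — giving an augmented ninth.
(Equivalently, a compound augmented second: an augmented second plus an octave.)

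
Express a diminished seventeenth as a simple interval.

d3

Each octave removed subtracts seven from the number: 17 − 14 = 3.
Quality carries through unchanged, so the simple form is a diminished third.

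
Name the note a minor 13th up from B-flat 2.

G-flat 4

Counting six letter names plus an octave up from B lands on G.
A minor thirteenth is 20 semitones; 20 semitones up from Bb2 gives Gb4.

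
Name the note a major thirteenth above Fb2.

Counting six letter names plus an octave up from F lands on D.
A major thirteenth is 21 semitones; 21 semitones up from Fb2 gives Db4.

Db4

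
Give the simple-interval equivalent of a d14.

d7

Subtracting seven from the interval number removes an octave: 14 − 7 = 7.
So a diminished fourteenth is an octave plus a diminished seventh. The quality is unchanged.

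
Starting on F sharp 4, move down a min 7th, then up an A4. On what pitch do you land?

A minor seventh down from F#4 is G#3.
Up an augmented fourth from G#3: C##4 (6 semitones up).

C double-sharp 4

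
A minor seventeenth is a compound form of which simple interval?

Each octave removed subtracts seven from the number: 17 − 14 = 3.
So a minor seventeenth is 2 octaves plus a minor third. The quality is unchanged.

m3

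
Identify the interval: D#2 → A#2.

perfect fifth

D to A spans five letter names (D-E-F-G-A), so the interval is some kind of fifth.
The perfect fifth spans 7 semitones, and D#2 to A#2 is exactly 7 semitones — so this is a perfect fifth.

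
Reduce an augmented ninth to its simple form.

augmented 2nd

Subtracting seven from the interval number removes an octave: 9 − 7 = 2.
Quality carries through unchanged, so the simple form is an augmented second.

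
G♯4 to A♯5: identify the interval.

G to A spans two letter names (G-A), plus an octave, so the interval is some kind of ninth.
The major ninth spans 14 semitones, and G#4 to A#5 is exactly 14 semitones — so this is a major ninth.
(Equivalently, a compound major second: a major second plus an octave.)

major 9th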